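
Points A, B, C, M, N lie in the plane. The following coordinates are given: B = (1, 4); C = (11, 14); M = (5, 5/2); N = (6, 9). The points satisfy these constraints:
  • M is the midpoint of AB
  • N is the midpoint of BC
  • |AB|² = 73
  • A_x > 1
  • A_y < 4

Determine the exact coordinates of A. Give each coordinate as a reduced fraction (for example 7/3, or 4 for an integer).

1. A_x = 9  [A = 2·M−B = 2·(5, 5/2)−(1, 4)]
2. A_y = 1  [A = 2·M−B = 2·(5, 5/2)−(1, 4)]
   so A = (9, 1)

A = (9, 1)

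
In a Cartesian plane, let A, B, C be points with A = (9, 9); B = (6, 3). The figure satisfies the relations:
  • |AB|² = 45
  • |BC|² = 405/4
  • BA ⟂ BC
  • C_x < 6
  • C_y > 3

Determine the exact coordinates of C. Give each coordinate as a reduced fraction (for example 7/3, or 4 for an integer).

1. C_x = -3  [[BA ⟂ BC ⇒ 3x+6y-36=0] ∩ [|C−(6, 3)|²=405/4]]
2. C_y = 15/2  [[BA ⟂ BC ⇒ 3x+6y-36=0] ∩ [|C−(6, 3)|²=405/4]]
   so C = (-3, 15/2)

C = (-3, 15/2)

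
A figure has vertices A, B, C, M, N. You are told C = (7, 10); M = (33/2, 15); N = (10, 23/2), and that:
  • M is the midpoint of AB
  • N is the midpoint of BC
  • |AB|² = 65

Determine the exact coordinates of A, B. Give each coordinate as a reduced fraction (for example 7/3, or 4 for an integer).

1. B_x = 13  [B = 2·N−C = 2·(10, 23/2)−(7, 10)]
2. B_y = 13  [B = 2·N−C = 2·(10, 23/2)−(7, 10)]
   so B = (13, 13)
3. A_x = 20  [A = 2·M−B = 2·(33/2, 15)−(13, 13)]
4. A_y = 17  [A = 2·M−B = 2·(33/2, 15)−(13, 13)]
   so A = (20, 17)

A = (20, 17)
B = (13, 13)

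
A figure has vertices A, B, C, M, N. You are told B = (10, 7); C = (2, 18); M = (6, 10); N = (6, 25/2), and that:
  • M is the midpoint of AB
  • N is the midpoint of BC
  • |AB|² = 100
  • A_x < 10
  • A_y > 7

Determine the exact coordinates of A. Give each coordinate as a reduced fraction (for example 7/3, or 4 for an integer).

1. A_x = 2  [A = 2·M−B = 2·(6, 10)−(10, 7)]
2. A_y = 13  [A = 2·M−B = 2·(6, 10)−(10, 7)]
   so A = (2, 13)

A = (2, 13)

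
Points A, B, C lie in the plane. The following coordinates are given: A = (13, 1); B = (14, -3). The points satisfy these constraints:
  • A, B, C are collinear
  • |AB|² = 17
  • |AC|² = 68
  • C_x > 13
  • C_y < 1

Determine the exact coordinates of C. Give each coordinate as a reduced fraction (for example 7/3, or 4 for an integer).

C = (15, -7)

1. C_x = 15  [[A, B, C are collinear ⇒ 4x+1y-53=0] ∩ [|C−(13, 1)|²=68]]
2. C_y = -7  [[A, B, C are collinear ⇒ 4x+1y-53=0] ∩ [|C−(13, 1)|²=68]]
   so C = (15, -7)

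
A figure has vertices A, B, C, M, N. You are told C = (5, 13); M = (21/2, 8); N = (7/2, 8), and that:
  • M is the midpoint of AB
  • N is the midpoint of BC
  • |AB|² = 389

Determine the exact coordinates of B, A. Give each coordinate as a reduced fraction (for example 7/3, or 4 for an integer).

B = (2, 3)
A = (19, 13)

1. B_x = 2  [B = 2·N−C = 2·(7/2, 8)−(5, 13)]
2. B_y = 3  [B = 2·N−C = 2·(7/2, 8)−(5, 13)]
   so B = (2, 3)
3. A_x = 19  [A = 2·M−B = 2·(21/2, 8)−(2, 3)]
4. A_y = 13  [A = 2·M−B = 2·(21/2, 8)−(2, 3)]
   so A = (19, 13)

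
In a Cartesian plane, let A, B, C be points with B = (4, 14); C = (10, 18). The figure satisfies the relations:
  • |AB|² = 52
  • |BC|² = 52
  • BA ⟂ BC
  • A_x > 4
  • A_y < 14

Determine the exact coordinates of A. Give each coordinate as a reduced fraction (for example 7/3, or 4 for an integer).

A = (8, 8)

1. A_x = 8  [[BA ⟂ BC ⇒ 6x+4y-80=0] ∩ [|A−(4, 14)|²=52]]
2. A_y = 8  [[BA ⟂ BC ⇒ 6x+4y-80=0] ∩ [|A−(4, 14)|²=52]]
   so A = (8, 8)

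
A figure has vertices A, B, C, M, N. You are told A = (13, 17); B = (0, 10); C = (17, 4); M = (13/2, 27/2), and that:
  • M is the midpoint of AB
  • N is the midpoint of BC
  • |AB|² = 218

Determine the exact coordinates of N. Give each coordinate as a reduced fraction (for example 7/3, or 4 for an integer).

N = (17/2, 7)

1. N_x = 17/2  [2·N = B+C = (0, 10)+(17, 4)]
2. N_y = 7  [2·N = B+C = (0, 10)+(17, 4)]
   so N = (17/2, 7)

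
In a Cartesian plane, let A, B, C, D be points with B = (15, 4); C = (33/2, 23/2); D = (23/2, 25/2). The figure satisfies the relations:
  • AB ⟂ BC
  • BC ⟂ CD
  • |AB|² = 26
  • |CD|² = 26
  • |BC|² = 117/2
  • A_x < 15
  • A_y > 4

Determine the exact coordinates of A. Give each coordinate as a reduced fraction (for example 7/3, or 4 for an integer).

A = (10, 5)

1. A_x = 10  [[AB ⟂ BC ⇒ -3/2x-15/2y+105/2=0] ∩ [|A−(15, 4)|²=26]]
2. A_y = 5  [[AB ⟂ BC ⇒ -3/2x-15/2y+105/2=0] ∩ [|A−(15, 4)|²=26]]
   so A = (10, 5)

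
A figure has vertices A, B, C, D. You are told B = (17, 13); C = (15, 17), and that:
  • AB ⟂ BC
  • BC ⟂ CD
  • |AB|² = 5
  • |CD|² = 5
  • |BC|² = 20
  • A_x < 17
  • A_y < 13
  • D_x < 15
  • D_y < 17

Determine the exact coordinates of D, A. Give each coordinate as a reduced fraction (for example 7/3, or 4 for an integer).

1. D_x = 13  [[BC ⟂ CD ⇒ -2x+4y-38=0] ∩ [|D−(15, 17)|²=5]]
2. D_y = 16  [[BC ⟂ CD ⇒ -2x+4y-38=0] ∩ [|D−(15, 17)|²=5]]
   so D = (13, 16)
3. A_x = 15  [[AB ⟂ BC ⇒ 2x-4y+18=0] ∩ [|A−(17, 13)|²=5]]
4. A_y = 12  [[AB ⟂ BC ⇒ 2x-4y+18=0] ∩ [|A−(17, 13)|²=5]]
   so A = (15, 12)

D = (13, 16)
A = (15, 12)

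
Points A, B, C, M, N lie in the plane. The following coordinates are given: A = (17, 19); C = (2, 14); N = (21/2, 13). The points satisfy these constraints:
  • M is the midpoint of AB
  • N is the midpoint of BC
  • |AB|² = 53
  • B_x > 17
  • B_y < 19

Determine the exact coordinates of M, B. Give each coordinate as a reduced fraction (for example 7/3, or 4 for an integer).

1. B_x = 19  [B = 2·N−C = 2·(21/2, 13)−(2, 14)]
2. B_y = 12  [B = 2·N−C = 2·(21/2, 13)−(2, 14)]
   so B = (19, 12)
3. M_x = 18  [2·M = A+B = (17, 19)+(19, 12)]
4. M_y = 31/2  [2·M = A+B = (17, 19)+(19, 12)]
   so M = (18, 31/2)

M = (18, 31/2)
B = (19, 12)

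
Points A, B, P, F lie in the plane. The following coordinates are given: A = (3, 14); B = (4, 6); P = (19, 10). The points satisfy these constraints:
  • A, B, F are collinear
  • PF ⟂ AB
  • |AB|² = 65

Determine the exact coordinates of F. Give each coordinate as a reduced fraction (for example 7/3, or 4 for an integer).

F = (243/65, 526/65)

1. F_x = 243/65  [[A, B, F are collinear ⇒ 8x+1y-38=0] ∩ [PF ⟂ AB ⇒ 1x-8y+61=0]]
2. F_y = 526/65  [[A, B, F are collinear ⇒ 8x+1y-38=0] ∩ [PF ⟂ AB ⇒ 1x-8y+61=0]]
   so F = (243/65, 526/65)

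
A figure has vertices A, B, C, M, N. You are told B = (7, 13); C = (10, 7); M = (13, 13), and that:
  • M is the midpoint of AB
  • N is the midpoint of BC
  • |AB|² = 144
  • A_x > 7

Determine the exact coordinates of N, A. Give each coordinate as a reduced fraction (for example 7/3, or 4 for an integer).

1. A_x = 19  [A = 2·M−B = 2·(13, 13)−(7, 13)]
2. A_y = 13  [A = 2·M−B = 2·(13, 13)−(7, 13)]
   so A = (19, 13)
3. N_x = 17/2  [2·N = B+C = (7, 13)+(10, 7)]
4. N_y = 10  [2·N = B+C = (7, 13)+(10, 7)]
   so N = (17/2, 10)

N = (17/2, 10)
A = (19, 13)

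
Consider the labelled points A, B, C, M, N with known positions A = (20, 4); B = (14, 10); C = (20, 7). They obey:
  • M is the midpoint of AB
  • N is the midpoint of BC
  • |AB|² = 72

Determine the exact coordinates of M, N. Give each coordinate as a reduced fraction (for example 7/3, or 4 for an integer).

1. M_x = 17  [2·M = A+B = (20, 4)+(14, 10)]
2. M_y = 7  [2·M = A+B = (20, 4)+(14, 10)]
   so M = (17, 7)
3. N_x = 17  [2·N = B+C = (14, 10)+(20, 7)]
4. N_y = 17/2  [2·N = B+C = (14, 10)+(20, 7)]
   so N = (17, 17/2)

M = (17, 7)
N = (17, 17/2)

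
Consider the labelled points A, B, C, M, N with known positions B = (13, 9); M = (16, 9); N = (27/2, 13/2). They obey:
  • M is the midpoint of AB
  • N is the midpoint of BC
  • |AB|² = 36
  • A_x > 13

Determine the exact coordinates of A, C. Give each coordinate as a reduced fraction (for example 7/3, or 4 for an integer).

A = (19, 9)
C = (14, 4)

1. A_x = 19  [A = 2·M−B = 2·(16, 9)−(13, 9)]
2. A_y = 9  [A = 2·M−B = 2·(16, 9)−(13, 9)]
   so A = (19, 9)
3. C_x = 14  [C = 2·N−B = 2·(27/2, 13/2)−(13, 9)]
4. C_y = 4  [C = 2·N−B = 2·(27/2, 13/2)−(13, 9)]
   so C = (14, 4)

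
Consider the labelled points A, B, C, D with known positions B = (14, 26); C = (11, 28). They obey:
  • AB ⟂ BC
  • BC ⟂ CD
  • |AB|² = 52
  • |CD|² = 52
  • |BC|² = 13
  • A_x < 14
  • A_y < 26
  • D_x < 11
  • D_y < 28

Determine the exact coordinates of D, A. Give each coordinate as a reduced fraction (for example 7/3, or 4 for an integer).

D = (7, 22)
A = (10, 20)

1. D_x = 7  [[BC ⟂ CD ⇒ -3x+2y-23=0] ∩ [|D−(11, 28)|²=52]]
2. D_y = 22  [[BC ⟂ CD ⇒ -3x+2y-23=0] ∩ [|D−(11, 28)|²=52]]
   so D = (7, 22)
3. A_x = 10  [[AB ⟂ BC ⇒ 3x-2y+10=0] ∩ [|A−(14, 26)|²=52]]
4. A_y = 20  [[AB ⟂ BC ⇒ 3x-2y+10=0] ∩ [|A−(14, 26)|²=52]]
   so A = (10, 20)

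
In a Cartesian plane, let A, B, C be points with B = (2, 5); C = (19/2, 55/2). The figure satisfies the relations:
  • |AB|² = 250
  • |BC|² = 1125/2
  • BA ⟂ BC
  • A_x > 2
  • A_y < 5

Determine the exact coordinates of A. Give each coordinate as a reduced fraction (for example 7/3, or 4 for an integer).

1. A_x = 17  [[BA ⟂ BC ⇒ 15/2x+45/2y-255/2=0] ∩ [|A−(2, 5)|²=250]]
2. A_y = 0  [[BA ⟂ BC ⇒ 15/2x+45/2y-255/2=0] ∩ [|A−(2, 5)|²=250]]
   so A = (17, 0)

A = (17, 0)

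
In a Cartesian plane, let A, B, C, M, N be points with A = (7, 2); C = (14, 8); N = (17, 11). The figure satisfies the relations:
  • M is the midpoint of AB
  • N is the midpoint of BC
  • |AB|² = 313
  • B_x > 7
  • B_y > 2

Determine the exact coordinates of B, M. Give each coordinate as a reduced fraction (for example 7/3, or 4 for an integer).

1. B_x = 20  [B = 2·N−C = 2·(17, 11)−(14, 8)]
2. B_y = 14  [B = 2·N−C = 2·(17, 11)−(14, 8)]
   so B = (20, 14)
3. M_x = 27/2  [2·M = A+B = (7, 2)+(20, 14)]
4. M_y = 8  [2·M = A+B = (7, 2)+(20, 14)]
   so M = (27/2, 8)

B = (20, 14)
M = (27/2, 8)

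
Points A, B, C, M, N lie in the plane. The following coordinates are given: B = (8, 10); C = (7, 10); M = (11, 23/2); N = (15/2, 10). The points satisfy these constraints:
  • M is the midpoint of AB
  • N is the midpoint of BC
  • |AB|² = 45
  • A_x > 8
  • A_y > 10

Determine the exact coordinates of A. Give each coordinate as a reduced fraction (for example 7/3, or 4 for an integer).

A = (14, 13)

1. A_x = 14  [A = 2·M−B = 2·(11, 23/2)−(8, 10)]
2. A_y = 13  [A = 2·M−B = 2·(11, 23/2)−(8, 10)]
   so A = (14, 13)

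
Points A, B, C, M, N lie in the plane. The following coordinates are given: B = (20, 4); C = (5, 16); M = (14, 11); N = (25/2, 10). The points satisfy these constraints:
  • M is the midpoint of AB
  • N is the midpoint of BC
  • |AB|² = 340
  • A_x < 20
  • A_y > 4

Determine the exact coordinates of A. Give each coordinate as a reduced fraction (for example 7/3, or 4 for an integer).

1. A_x = 8  [A = 2·M−B = 2·(14, 11)−(20, 4)]
2. A_y = 18  [A = 2·M−B = 2·(14, 11)−(20, 4)]
   so A = (8, 18)

A = (8, 18)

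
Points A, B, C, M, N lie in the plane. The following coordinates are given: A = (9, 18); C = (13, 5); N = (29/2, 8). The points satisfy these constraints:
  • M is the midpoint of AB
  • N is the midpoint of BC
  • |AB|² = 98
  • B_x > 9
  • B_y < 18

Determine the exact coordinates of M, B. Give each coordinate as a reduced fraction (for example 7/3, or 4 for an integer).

1. B_x = 16  [B = 2·N−C = 2·(29/2, 8)−(13, 5)]
2. B_y = 11  [B = 2·N−C = 2·(29/2, 8)−(13, 5)]
   so B = (16, 11)
3. M_x = 25/2  [2·M = A+B = (9, 18)+(16, 11)]
4. M_y = 29/2  [2·M = A+B = (9, 18)+(16, 11)]
   so M = (25/2, 29/2)

M = (25/2, 29/2)
B = (16, 11)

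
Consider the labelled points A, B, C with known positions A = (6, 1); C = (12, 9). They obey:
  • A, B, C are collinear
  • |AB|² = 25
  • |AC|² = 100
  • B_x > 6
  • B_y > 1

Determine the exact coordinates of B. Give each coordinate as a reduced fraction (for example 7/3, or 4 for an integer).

1. B_x = 9  [[A, B, C are collinear ⇒ 8x-6y-42=0] ∩ [|B−(6, 1)|²=25]]
2. B_y = 5  [[A, B, C are collinear ⇒ 8x-6y-42=0] ∩ [|B−(6, 1)|²=25]]
   so B = (9, 5)

B = (9, 5)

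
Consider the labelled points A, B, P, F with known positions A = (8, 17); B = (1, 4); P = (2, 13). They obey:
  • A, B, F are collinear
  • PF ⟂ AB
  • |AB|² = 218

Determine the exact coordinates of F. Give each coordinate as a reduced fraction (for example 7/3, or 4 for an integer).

1. F_x = 543/109  [[A, B, F are collinear ⇒ 13x-7y+15=0] ∩ [PF ⟂ AB ⇒ -7x-13y+183=0]]
2. F_y = 1242/109  [[A, B, F are collinear ⇒ 13x-7y+15=0] ∩ [PF ⟂ AB ⇒ -7x-13y+183=0]]
   so F = (543/109, 1242/109)

F = (543/109, 1242/109)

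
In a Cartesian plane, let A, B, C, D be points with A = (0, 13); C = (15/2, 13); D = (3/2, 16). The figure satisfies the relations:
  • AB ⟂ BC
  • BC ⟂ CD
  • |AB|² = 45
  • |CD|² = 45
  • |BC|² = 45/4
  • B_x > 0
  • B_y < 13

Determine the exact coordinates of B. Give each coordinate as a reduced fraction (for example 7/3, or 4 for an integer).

1. B_x = 6  [[BC ⟂ CD ⇒ 6x-3y-6=0] ∩ [|B−(0, 13)|²=45]]
2. B_y = 10  [[BC ⟂ CD ⇒ 6x-3y-6=0] ∩ [|B−(0, 13)|²=45]]
   so B = (6, 10)

B = (6, 10)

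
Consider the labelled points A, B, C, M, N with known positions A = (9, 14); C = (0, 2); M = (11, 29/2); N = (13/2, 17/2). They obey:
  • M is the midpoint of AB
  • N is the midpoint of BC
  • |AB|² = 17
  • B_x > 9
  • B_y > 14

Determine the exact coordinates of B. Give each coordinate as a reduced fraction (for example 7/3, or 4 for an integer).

B = (13, 15)

1. B_x = 13  [B = 2·M−A = 2·(11, 29/2)−(9, 14)]
2. B_y = 15  [B = 2·M−A = 2·(11, 29/2)−(9, 14)]
   so B = (13, 15)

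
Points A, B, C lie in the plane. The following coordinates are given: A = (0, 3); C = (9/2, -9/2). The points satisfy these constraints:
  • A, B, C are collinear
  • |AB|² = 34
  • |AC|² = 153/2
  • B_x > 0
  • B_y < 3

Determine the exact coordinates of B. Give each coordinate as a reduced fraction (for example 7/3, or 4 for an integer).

1. B_x = 3  [[A, B, C are collinear ⇒ -15/2x-9/2y+27/2=0] ∩ [|B−(0, 3)|²=34]]
2. B_y = -2  [[A, B, C are collinear ⇒ -15/2x-9/2y+27/2=0] ∩ [|B−(0, 3)|²=34]]
   so B = (3, -2)

B = (3, -2)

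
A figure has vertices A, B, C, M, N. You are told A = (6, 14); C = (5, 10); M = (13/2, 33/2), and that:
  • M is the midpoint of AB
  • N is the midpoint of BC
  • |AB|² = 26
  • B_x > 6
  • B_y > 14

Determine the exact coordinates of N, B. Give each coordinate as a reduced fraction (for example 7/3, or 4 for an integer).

1. B_x = 7  [B = 2·M−A = 2·(13/2, 33/2)−(6, 14)]
2. B_y = 19  [B = 2·M−A = 2·(13/2, 33/2)−(6, 14)]
   so B = (7, 19)
3. N_x = 6  [2·N = B+C = (7, 19)+(5, 10)]
4. N_y = 29/2  [2·N = B+C = (7, 19)+(5, 10)]
   so N = (6, 29/2)

N = (6, 29/2)
B = (7, 19)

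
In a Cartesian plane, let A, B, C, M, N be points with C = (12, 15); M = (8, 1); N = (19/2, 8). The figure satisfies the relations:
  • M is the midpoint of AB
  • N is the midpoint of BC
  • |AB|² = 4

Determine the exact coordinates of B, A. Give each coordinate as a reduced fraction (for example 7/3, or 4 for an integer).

1. B_x = 7  [B = 2·N−C = 2·(19/2, 8)−(12, 15)]
2. B_y = 1  [B = 2·N−C = 2·(19/2, 8)−(12, 15)]
   so B = (7, 1)
3. A_x = 9  [A = 2·M−B = 2·(8, 1)−(7, 1)]
4. A_y = 1  [A = 2·M−B = 2·(8, 1)−(7, 1)]
   so A = (9, 1)

B = (7, 1)
A = (9, 1)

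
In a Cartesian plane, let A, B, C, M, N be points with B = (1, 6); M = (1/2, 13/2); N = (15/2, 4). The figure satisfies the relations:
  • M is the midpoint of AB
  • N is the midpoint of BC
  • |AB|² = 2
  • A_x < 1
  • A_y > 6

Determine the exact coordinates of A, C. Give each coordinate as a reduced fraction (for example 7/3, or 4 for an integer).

A = (0, 7)
C = (14, 2)

1. A_x = 0  [A = 2·M−B = 2·(1/2, 13/2)−(1, 6)]
2. A_y = 7  [A = 2·M−B = 2·(1/2, 13/2)−(1, 6)]
   so A = (0, 7)
3. C_x = 14  [C = 2·N−B = 2·(15/2, 4)−(1, 6)]
4. C_y = 2  [C = 2·N−B = 2·(15/2, 4)−(1, 6)]
   so C = (14, 2)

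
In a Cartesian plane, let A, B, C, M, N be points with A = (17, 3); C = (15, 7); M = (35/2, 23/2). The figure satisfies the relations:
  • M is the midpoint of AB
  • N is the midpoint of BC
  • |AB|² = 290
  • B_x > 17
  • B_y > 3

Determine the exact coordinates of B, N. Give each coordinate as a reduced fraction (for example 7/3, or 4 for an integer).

B = (18, 20)
N = (33/2, 27/2)

1. B_x = 18  [B = 2·M−A = 2·(35/2, 23/2)−(17, 3)]
2. B_y = 20  [B = 2·M−A = 2·(35/2, 23/2)−(17, 3)]
   so B = (18, 20)
3. N_x = 33/2  [2·N = B+C = (18, 20)+(15, 7)]
4. N_y = 27/2  [2·N = B+C = (18, 20)+(15, 7)]
   so N = (33/2, 27/2)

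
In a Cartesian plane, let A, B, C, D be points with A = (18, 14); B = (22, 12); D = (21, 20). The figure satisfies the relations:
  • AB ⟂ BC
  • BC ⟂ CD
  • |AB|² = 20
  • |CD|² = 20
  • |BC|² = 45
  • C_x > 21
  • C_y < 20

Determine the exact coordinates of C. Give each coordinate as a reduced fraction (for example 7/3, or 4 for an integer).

1. C_x = 25  [[AB ⟂ BC ⇒ 4x-2y-64=0] ∩ [|C−(21, 20)|²=20]]
2. C_y = 18  [[AB ⟂ BC ⇒ 4x-2y-64=0] ∩ [|C−(21, 20)|²=20]]
   so C = (25, 18)

C = (25, 18)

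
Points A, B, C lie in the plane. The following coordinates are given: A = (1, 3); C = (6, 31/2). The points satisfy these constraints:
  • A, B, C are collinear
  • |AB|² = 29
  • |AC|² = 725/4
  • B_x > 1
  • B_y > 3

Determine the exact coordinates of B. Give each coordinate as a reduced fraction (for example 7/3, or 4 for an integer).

1. B_x = 3  [[A, B, C are collinear ⇒ 25/2x-5y+5/2=0] ∩ [|B−(1, 3)|²=29]]
2. B_y = 8  [[A, B, C are collinear ⇒ 25/2x-5y+5/2=0] ∩ [|B−(1, 3)|²=29]]
   so B = (3, 8)

B = (3, 8)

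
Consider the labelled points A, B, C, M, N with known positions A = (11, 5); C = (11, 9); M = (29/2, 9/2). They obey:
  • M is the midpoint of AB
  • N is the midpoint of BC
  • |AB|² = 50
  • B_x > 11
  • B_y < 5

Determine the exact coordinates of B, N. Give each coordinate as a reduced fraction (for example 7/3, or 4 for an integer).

B = (18, 4)
N = (29/2, 13/2)

1. B_x = 18  [B = 2·M−A = 2·(29/2, 9/2)−(11, 5)]
2. B_y = 4  [B = 2·M−A = 2·(29/2, 9/2)−(11, 5)]
   so B = (18, 4)
3. N_x = 29/2  [2·N = B+C = (18, 4)+(11, 9)]
4. N_y = 13/2  [2·N = B+C = (18, 4)+(11, 9)]
   so N = (29/2, 13/2)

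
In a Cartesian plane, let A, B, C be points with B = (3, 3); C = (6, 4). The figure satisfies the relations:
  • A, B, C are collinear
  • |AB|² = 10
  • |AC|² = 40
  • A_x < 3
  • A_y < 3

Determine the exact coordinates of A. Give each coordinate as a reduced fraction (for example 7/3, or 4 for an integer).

1. A_x = 0  [[A, B, C are collinear ⇒ -1x+3y-6=0] ∩ [|A−(3, 3)|²=10]]
2. A_y = 2  [[A, B, C are collinear ⇒ -1x+3y-6=0] ∩ [|A−(3, 3)|²=10]]
   so A = (0, 2)

A = (0, 2)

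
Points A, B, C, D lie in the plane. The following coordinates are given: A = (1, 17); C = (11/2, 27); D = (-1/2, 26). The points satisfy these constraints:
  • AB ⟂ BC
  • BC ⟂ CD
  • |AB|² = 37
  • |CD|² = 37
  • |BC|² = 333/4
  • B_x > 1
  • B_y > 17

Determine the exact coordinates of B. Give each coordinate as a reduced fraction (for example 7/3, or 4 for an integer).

1. B_x = 7  [[BC ⟂ CD ⇒ 6x+1y-60=0] ∩ [|B−(1, 17)|²=37]]
2. B_y = 18  [[BC ⟂ CD ⇒ 6x+1y-60=0] ∩ [|B−(1, 17)|²=37]]
   so B = (7, 18)

B = (7, 18)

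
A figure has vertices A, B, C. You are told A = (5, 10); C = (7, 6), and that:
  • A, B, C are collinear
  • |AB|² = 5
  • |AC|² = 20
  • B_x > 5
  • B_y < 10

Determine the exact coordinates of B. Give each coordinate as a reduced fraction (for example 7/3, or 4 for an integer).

1. B_x = 6  [[A, B, C are collinear ⇒ -4x-2y+40=0] ∩ [|B−(5, 10)|²=5]]
2. B_y = 8  [[A, B, C are collinear ⇒ -4x-2y+40=0] ∩ [|B−(5, 10)|²=5]]
   so B = (6, 8)

B = (6, 8)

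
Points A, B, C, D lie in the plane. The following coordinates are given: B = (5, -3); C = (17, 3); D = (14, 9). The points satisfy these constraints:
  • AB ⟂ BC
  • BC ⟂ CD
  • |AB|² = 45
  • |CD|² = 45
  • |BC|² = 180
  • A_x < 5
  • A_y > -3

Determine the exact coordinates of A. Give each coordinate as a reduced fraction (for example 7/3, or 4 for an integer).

A = (2, 3)

1. A_x = 2  [[AB ⟂ BC ⇒ -12x-6y+42=0] ∩ [|A−(5, -3)|²=45]]
2. A_y = 3  [[AB ⟂ BC ⇒ -12x-6y+42=0] ∩ [|A−(5, -3)|²=45]]
   so A = (2, 3)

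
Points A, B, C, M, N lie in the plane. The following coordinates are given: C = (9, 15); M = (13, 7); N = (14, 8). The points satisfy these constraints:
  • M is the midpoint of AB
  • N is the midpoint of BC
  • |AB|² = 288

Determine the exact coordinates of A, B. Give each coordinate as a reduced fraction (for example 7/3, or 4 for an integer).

A = (7, 13)
B = (19, 1)

1. B_x = 19  [B = 2·N−C = 2·(14, 8)−(9, 15)]
2. B_y = 1  [B = 2·N−C = 2·(14, 8)−(9, 15)]
   so B = (19, 1)
3. A_x = 7  [A = 2·M−B = 2·(13, 7)−(19, 1)]
4. A_y = 13  [A = 2·M−B = 2·(13, 7)−(19, 1)]
   so A = (7, 13)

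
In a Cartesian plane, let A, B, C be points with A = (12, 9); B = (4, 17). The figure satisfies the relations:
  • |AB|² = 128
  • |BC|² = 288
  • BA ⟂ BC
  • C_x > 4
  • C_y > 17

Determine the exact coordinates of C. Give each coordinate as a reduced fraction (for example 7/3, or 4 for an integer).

C = (16, 29)

1. C_x = 16  [[BA ⟂ BC ⇒ 8x-8y+104=0] ∩ [|C−(4, 17)|²=288]]
2. C_y = 29  [[BA ⟂ BC ⇒ 8x-8y+104=0] ∩ [|C−(4, 17)|²=288]]
   so C = (16, 29)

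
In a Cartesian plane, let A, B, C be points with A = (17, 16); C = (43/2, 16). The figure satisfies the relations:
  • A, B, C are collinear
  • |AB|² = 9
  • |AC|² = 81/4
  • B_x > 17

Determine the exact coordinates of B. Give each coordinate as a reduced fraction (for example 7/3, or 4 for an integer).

1. B_x = 20  [[A, B, C are collinear ⇒ -9/2y+72=0] ∩ [|B−(17, 16)|²=9]]
2. B_y = 16  [[A, B, C are collinear ⇒ -9/2y+72=0] ∩ [|B−(17, 16)|²=9]]
   so B = (20, 16)

B = (20, 16)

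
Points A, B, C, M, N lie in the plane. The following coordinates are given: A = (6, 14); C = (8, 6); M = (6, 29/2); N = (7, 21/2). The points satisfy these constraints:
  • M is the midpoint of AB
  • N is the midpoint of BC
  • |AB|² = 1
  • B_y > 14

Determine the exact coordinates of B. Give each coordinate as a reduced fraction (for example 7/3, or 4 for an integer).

1. B_x = 6  [B = 2·M−A = 2·(6, 29/2)−(6, 14)]
2. B_y = 15  [B = 2·M−A = 2·(6, 29/2)−(6, 14)]
   so B = (6, 15)

B = (6, 15)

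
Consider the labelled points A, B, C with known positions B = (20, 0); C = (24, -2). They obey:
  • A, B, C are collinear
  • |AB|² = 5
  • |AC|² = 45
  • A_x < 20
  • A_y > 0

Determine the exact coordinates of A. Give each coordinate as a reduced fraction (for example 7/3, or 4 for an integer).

A = (18, 1)

1. A_x = 18  [[A, B, C are collinear ⇒ 2x+4y-40=0] ∩ [|A−(20, 0)|²=5]]
2. A_y = 1  [[A, B, C are collinear ⇒ 2x+4y-40=0] ∩ [|A−(20, 0)|²=5]]
   so A = (18, 1)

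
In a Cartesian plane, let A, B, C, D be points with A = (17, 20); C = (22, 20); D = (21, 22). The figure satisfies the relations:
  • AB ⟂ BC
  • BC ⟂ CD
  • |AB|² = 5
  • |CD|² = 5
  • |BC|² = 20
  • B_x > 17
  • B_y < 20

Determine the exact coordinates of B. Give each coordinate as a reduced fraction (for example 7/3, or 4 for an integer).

1. B_x = 18  [[BC ⟂ CD ⇒ 1x-2y+18=0] ∩ [|B−(17, 20)|²=5]]
2. B_y = 18  [[BC ⟂ CD ⇒ 1x-2y+18=0] ∩ [|B−(17, 20)|²=5]]
   so B = (18, 18)

B = (18, 18)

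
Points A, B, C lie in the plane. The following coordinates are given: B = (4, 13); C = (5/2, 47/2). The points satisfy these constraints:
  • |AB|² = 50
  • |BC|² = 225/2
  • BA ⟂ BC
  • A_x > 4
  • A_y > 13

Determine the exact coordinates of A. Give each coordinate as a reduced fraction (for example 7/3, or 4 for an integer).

A = (11, 14)

1. A_x = 11  [[BA ⟂ BC ⇒ -3/2x+21/2y-261/2=0] ∩ [|A−(4, 13)|²=50]]
2. A_y = 14  [[BA ⟂ BC ⇒ -3/2x+21/2y-261/2=0] ∩ [|A−(4, 13)|²=50]]
   so A = (11, 14)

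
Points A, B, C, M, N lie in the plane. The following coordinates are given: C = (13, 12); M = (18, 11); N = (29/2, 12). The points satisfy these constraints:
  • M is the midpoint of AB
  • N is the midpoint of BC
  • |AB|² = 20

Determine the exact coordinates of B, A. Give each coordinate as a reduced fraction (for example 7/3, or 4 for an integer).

1. B_x = 16  [B = 2·N−C = 2·(29/2, 12)−(13, 12)]
2. B_y = 12  [B = 2·N−C = 2·(29/2, 12)−(13, 12)]
   so B = (16, 12)
3. A_x = 20  [A = 2·M−B = 2·(18, 11)−(16, 12)]
4. A_y = 10  [A = 2·M−B = 2·(18, 11)−(16, 12)]
   so A = (20, 10)

B = (16, 12)
A = (20, 10)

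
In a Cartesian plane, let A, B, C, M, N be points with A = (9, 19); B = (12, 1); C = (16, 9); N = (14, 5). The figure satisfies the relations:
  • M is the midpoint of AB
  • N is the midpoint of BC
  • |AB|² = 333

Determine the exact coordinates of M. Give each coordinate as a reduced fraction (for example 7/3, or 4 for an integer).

M = (21/2, 10)

1. M_x = 21/2  [2·M = A+B = (9, 19)+(12, 1)]
2. M_y = 10  [2·M = A+B = (9, 19)+(12, 1)]
   so M = (21/2, 10)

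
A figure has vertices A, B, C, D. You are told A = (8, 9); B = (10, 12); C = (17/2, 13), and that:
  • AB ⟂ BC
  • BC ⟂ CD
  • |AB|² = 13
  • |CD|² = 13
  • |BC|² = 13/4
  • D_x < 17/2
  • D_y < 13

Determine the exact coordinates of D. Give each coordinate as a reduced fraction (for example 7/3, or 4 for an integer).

D = (13/2, 10)

1. D_x = 13/2  [[BC ⟂ CD ⇒ -3/2x+1y-1/4=0] ∩ [|D−(17/2, 13)|²=13]]
2. D_y = 10  [[BC ⟂ CD ⇒ -3/2x+1y-1/4=0] ∩ [|D−(17/2, 13)|²=13]]
   so D = (13/2, 10)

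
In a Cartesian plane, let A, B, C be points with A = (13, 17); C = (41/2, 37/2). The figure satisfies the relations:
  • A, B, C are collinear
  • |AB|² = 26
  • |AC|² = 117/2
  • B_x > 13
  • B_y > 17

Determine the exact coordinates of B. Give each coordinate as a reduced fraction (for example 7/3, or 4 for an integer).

1. B_x = 18  [[A, B, C are collinear ⇒ 3/2x-15/2y+108=0] ∩ [|B−(13, 17)|²=26]]
2. B_y = 18  [[A, B, C are collinear ⇒ 3/2x-15/2y+108=0] ∩ [|B−(13, 17)|²=26]]
   so B = (18, 18)

B = (18, 18)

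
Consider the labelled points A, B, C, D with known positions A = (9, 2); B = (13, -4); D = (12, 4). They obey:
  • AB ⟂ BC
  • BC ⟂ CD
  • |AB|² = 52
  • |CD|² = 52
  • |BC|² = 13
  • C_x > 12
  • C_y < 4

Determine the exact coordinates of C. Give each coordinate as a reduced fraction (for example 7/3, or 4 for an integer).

1. C_x = 16  [[AB ⟂ BC ⇒ 4x-6y-76=0] ∩ [|C−(12, 4)|²=52]]
2. C_y = -2  [[AB ⟂ BC ⇒ 4x-6y-76=0] ∩ [|C−(12, 4)|²=52]]
   so C = (16, -2)

C = (16, -2)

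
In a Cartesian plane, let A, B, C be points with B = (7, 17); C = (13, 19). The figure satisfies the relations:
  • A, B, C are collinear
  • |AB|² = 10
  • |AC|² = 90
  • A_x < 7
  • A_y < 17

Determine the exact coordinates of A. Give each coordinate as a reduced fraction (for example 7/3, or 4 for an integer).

A = (4, 16)

1. A_x = 4  [[A, B, C are collinear ⇒ -2x+6y-88=0] ∩ [|A−(7, 17)|²=10]]
2. A_y = 16  [[A, B, C are collinear ⇒ -2x+6y-88=0] ∩ [|A−(7, 17)|²=10]]
   so A = (4, 16)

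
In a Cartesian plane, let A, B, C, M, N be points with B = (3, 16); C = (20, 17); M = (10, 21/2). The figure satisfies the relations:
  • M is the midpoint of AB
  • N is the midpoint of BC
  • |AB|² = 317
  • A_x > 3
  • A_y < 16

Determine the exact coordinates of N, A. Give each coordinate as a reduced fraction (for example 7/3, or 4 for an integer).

N = (23/2, 33/2)
A = (17, 5)

1. A_x = 17  [A = 2·M−B = 2·(10, 21/2)−(3, 16)]
2. A_y = 5  [A = 2·M−B = 2·(10, 21/2)−(3, 16)]
   so A = (17, 5)
3. N_x = 23/2  [2·N = B+C = (3, 16)+(20, 17)]
4. N_y = 33/2  [2·N = B+C = (3, 16)+(20, 17)]
   so N = (23/2, 33/2)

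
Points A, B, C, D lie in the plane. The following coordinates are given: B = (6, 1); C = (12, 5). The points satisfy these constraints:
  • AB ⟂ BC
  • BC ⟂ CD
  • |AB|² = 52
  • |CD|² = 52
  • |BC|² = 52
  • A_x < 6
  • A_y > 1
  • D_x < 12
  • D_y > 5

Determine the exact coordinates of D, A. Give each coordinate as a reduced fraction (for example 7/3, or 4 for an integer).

1. D_x = 8  [[BC ⟂ CD ⇒ 6x+4y-92=0] ∩ [|D−(12, 5)|²=52]]
2. D_y = 11  [[BC ⟂ CD ⇒ 6x+4y-92=0] ∩ [|D−(12, 5)|²=52]]
   so D = (8, 11)
3. A_x = 2  [[AB ⟂ BC ⇒ -6x-4y+40=0] ∩ [|A−(6, 1)|²=52]]
4. A_y = 7  [[AB ⟂ BC ⇒ -6x-4y+40=0] ∩ [|A−(6, 1)|²=52]]
   so A = (2, 7)

D = (8, 11)
A = (2, 7)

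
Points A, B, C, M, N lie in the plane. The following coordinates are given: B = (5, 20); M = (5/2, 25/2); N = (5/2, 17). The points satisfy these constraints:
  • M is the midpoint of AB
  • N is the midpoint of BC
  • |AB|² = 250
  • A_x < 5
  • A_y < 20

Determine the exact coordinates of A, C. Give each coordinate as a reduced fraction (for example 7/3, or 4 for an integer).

A = (0, 5)
C = (0, 14)

1. A_x = 0  [A = 2·M−B = 2·(5/2, 25/2)−(5, 20)]
2. A_y = 5  [A = 2·M−B = 2·(5/2, 25/2)−(5, 20)]
   so A = (0, 5)
3. C_x = 0  [C = 2·N−B = 2·(5/2, 17)−(5, 20)]
4. C_y = 14  [C = 2·N−B = 2·(5/2, 17)−(5, 20)]
   so C = (0, 14)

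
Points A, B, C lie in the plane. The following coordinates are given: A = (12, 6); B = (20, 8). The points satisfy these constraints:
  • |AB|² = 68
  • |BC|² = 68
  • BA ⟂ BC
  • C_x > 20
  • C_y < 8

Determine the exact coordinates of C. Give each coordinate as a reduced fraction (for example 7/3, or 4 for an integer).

C = (22, 0)

1. C_x = 22  [[BA ⟂ BC ⇒ -8x-2y+176=0] ∩ [|C−(20, 8)|²=68]]
2. C_y = 0  [[BA ⟂ BC ⇒ -8x-2y+176=0] ∩ [|C−(20, 8)|²=68]]
   so C = (22, 0)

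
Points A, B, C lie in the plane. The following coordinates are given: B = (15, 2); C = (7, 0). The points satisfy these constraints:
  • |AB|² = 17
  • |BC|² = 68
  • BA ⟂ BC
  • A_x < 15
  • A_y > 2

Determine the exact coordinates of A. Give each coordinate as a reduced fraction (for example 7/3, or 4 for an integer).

A = (14, 6)

1. A_x = 14  [[BA ⟂ BC ⇒ -8x-2y+124=0] ∩ [|A−(15, 2)|²=17]]
2. A_y = 6  [[BA ⟂ BC ⇒ -8x-2y+124=0] ∩ [|A−(15, 2)|²=17]]
   so A = (14, 6)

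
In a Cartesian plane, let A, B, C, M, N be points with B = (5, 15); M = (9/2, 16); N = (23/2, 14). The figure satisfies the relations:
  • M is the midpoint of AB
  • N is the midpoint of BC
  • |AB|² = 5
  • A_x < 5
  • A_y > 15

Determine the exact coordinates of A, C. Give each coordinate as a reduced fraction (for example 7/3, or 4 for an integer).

A = (4, 17)
C = (18, 13)

1. A_x = 4  [A = 2·M−B = 2·(9/2, 16)−(5, 15)]
2. A_y = 17  [A = 2·M−B = 2·(9/2, 16)−(5, 15)]
   so A = (4, 17)
3. C_x = 18  [C = 2·N−B = 2·(23/2, 14)−(5, 15)]
4. C_y = 13  [C = 2·N−B = 2·(23/2, 14)−(5, 15)]
   so C = (18, 13)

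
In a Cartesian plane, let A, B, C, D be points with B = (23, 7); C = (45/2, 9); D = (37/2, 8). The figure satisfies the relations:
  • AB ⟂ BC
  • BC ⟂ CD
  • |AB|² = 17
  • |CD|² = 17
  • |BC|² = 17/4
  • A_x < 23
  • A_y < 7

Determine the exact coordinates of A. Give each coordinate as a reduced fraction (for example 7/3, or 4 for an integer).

A = (19, 6)

1. A_x = 19  [[AB ⟂ BC ⇒ 1/2x-2y+5/2=0] ∩ [|A−(23, 7)|²=17]]
2. A_y = 6  [[AB ⟂ BC ⇒ 1/2x-2y+5/2=0] ∩ [|A−(23, 7)|²=17]]
   so A = (19, 6)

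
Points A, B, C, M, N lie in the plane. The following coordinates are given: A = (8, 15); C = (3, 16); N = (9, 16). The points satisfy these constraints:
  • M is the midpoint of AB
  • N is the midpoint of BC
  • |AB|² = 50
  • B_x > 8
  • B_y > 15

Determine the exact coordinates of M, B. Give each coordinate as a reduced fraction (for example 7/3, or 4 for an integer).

1. B_x = 15  [B = 2·N−C = 2·(9, 16)−(3, 16)]
2. B_y = 16  [B = 2·N−C = 2·(9, 16)−(3, 16)]
   so B = (15, 16)
3. M_x = 23/2  [2·M = A+B = (8, 15)+(15, 16)]
4. M_y = 31/2  [2·M = A+B = (8, 15)+(15, 16)]
   so M = (23/2, 31/2)

M = (23/2, 31/2)
B = (15, 16)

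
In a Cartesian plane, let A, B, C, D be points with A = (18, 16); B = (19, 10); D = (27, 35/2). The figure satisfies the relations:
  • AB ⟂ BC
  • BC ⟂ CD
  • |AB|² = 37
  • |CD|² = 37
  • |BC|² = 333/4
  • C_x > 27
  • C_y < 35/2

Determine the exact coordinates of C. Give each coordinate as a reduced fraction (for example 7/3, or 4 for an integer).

C = (28, 23/2)

1. C_x = 28  [[AB ⟂ BC ⇒ 1x-6y+41=0] ∩ [|C−(27, 35/2)|²=37]]
2. C_y = 23/2  [[AB ⟂ BC ⇒ 1x-6y+41=0] ∩ [|C−(27, 35/2)|²=37]]
   so C = (28, 23/2)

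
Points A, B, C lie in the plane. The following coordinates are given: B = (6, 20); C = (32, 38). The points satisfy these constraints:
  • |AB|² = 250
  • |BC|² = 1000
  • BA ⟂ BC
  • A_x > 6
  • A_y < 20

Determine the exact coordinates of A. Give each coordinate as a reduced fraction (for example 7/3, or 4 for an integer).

A = (15, 7)

1. A_x = 15  [[BA ⟂ BC ⇒ 26x+18y-516=0] ∩ [|A−(6, 20)|²=250]]
2. A_y = 7  [[BA ⟂ BC ⇒ 26x+18y-516=0] ∩ [|A−(6, 20)|²=250]]
   so A = (15, 7)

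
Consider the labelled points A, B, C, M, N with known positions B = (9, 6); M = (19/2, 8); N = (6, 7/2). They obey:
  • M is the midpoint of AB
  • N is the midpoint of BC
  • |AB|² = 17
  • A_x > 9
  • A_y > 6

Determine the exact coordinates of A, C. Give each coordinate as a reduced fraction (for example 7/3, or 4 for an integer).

A = (10, 10)
C = (3, 1)

1. A_x = 10  [A = 2·M−B = 2·(19/2, 8)−(9, 6)]
2. A_y = 10  [A = 2·M−B = 2·(19/2, 8)−(9, 6)]
   so A = (10, 10)
3. C_x = 3  [C = 2·N−B = 2·(6, 7/2)−(9, 6)]
4. C_y = 1  [C = 2·N−B = 2·(6, 7/2)−(9, 6)]
   so C = (3, 1)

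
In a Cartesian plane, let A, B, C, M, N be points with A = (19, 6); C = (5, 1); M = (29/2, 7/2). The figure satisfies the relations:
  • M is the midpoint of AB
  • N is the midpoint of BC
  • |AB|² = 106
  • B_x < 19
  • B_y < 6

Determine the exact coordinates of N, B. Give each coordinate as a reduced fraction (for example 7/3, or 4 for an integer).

N = (15/2, 1)
B = (10, 1)

1. B_x = 10  [B = 2·M−A = 2·(29/2, 7/2)−(19, 6)]
2. B_y = 1  [B = 2·M−A = 2·(29/2, 7/2)−(19, 6)]
   so B = (10, 1)
3. N_x = 15/2  [2·N = B+C = (10, 1)+(5, 1)]
4. N_y = 1  [2·N = B+C = (10, 1)+(5, 1)]
   so N = (15/2, 1)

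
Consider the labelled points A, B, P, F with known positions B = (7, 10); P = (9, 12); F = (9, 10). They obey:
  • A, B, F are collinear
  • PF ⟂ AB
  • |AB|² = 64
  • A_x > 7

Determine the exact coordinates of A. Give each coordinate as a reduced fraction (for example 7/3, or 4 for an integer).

A = (15, 10)

1. A_x = 15  [[A, B, F are collinear ⇒ 2y-20=0] ∩ [|A−(7, 10)|²=64]]
2. A_y = 10  [[A, B, F are collinear ⇒ 2y-20=0] ∩ [|A−(7, 10)|²=64]]
   so A = (15, 10)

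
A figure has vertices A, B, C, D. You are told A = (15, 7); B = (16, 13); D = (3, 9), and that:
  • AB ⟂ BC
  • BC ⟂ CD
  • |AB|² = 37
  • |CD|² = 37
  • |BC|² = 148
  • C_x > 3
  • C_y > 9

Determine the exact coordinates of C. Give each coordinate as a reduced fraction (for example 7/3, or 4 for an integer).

C = (4, 15)

1. C_x = 4  [[AB ⟂ BC ⇒ 1x+6y-94=0] ∩ [|C−(3, 9)|²=37]]
2. C_y = 15  [[AB ⟂ BC ⇒ 1x+6y-94=0] ∩ [|C−(3, 9)|²=37]]
   so C = (4, 15)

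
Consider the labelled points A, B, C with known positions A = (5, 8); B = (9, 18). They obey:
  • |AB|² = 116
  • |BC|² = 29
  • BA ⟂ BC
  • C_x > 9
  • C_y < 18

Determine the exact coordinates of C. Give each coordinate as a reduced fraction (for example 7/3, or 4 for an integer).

1. C_x = 14  [[BA ⟂ BC ⇒ -4x-10y+216=0] ∩ [|C−(9, 18)|²=29]]
2. C_y = 16  [[BA ⟂ BC ⇒ -4x-10y+216=0] ∩ [|C−(9, 18)|²=29]]
   so C = (14, 16)

C = (14, 16)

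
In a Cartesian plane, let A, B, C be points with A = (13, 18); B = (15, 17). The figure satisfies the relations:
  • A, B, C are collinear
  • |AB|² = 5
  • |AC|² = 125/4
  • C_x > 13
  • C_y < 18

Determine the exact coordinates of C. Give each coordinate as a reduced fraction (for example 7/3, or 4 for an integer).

1. C_x = 18  [[A, B, C are collinear ⇒ 1x+2y-49=0] ∩ [|C−(13, 18)|²=125/4]]
2. C_y = 31/2  [[A, B, C are collinear ⇒ 1x+2y-49=0] ∩ [|C−(13, 18)|²=125/4]]
   so C = (18, 31/2)

C = (18, 31/2)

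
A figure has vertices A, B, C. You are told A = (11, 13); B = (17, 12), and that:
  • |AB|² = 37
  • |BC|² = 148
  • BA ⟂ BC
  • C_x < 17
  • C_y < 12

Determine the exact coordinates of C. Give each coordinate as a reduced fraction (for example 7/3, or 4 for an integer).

C = (15, 0)

1. C_x = 15  [[BA ⟂ BC ⇒ -6x+1y+90=0] ∩ [|C−(17, 12)|²=148]]
2. C_y = 0  [[BA ⟂ BC ⇒ -6x+1y+90=0] ∩ [|C−(17, 12)|²=148]]
   so C = (15, 0)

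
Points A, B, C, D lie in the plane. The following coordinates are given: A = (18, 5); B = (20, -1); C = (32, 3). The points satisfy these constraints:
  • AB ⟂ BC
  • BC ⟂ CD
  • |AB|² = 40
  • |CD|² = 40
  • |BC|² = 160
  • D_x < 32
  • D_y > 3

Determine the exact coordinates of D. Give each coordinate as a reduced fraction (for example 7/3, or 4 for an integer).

D = (30, 9)

1. D_x = 30  [[BC ⟂ CD ⇒ 12x+4y-396=0] ∩ [|D−(32, 3)|²=40]]
2. D_y = 9  [[BC ⟂ CD ⇒ 12x+4y-396=0] ∩ [|D−(32, 3)|²=40]]
   so D = (30, 9)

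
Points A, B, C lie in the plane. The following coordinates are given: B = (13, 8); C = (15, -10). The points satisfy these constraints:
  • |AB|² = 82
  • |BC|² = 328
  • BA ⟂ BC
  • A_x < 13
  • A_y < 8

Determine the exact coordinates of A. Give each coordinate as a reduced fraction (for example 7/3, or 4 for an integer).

A = (4, 7)

1. A_x = 4  [[BA ⟂ BC ⇒ 2x-18y+118=0] ∩ [|A−(13, 8)|²=82]]
2. A_y = 7  [[BA ⟂ BC ⇒ 2x-18y+118=0] ∩ [|A−(13, 8)|²=82]]
   so A = (4, 7)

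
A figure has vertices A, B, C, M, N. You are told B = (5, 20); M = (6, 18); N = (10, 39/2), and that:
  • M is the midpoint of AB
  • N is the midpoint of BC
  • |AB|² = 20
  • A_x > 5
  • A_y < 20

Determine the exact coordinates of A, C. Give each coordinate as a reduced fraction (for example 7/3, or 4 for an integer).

1. A_x = 7  [A = 2·M−B = 2·(6, 18)−(5, 20)]
2. A_y = 16  [A = 2·M−B = 2·(6, 18)−(5, 20)]
   so A = (7, 16)
3. C_x = 15  [C = 2·N−B = 2·(10, 39/2)−(5, 20)]
4. C_y = 19  [C = 2·N−B = 2·(10, 39/2)−(5, 20)]
   so C = (15, 19)

A = (7, 16)
C = (15, 19)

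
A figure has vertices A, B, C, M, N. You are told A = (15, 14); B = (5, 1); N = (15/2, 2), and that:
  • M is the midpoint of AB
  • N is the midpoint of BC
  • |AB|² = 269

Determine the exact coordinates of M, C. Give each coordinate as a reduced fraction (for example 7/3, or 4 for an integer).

M = (10, 15/2)
C = (10, 3)

1. M_x = 10  [2·M = A+B = (15, 14)+(5, 1)]
2. M_y = 15/2  [2·M = A+B = (15, 14)+(5, 1)]
   so M = (10, 15/2)
3. C_x = 10  [C = 2·N−B = 2·(15/2, 2)−(5, 1)]
4. C_y = 3  [C = 2·N−B = 2·(15/2, 2)−(5, 1)]
   so C = (10, 3)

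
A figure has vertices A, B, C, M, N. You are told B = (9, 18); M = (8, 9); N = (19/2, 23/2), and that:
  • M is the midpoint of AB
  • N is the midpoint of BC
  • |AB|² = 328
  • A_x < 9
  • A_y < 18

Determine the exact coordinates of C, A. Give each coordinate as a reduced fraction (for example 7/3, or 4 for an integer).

1. A_x = 7  [A = 2·M−B = 2·(8, 9)−(9, 18)]
2. A_y = 0  [A = 2·M−B = 2·(8, 9)−(9, 18)]
   so A = (7, 0)
3. C_x = 10  [C = 2·N−B = 2·(19/2, 23/2)−(9, 18)]
4. C_y = 5  [C = 2·N−B = 2·(19/2, 23/2)−(9, 18)]
   so C = (10, 5)

C = (10, 5)
A = (7, 0)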